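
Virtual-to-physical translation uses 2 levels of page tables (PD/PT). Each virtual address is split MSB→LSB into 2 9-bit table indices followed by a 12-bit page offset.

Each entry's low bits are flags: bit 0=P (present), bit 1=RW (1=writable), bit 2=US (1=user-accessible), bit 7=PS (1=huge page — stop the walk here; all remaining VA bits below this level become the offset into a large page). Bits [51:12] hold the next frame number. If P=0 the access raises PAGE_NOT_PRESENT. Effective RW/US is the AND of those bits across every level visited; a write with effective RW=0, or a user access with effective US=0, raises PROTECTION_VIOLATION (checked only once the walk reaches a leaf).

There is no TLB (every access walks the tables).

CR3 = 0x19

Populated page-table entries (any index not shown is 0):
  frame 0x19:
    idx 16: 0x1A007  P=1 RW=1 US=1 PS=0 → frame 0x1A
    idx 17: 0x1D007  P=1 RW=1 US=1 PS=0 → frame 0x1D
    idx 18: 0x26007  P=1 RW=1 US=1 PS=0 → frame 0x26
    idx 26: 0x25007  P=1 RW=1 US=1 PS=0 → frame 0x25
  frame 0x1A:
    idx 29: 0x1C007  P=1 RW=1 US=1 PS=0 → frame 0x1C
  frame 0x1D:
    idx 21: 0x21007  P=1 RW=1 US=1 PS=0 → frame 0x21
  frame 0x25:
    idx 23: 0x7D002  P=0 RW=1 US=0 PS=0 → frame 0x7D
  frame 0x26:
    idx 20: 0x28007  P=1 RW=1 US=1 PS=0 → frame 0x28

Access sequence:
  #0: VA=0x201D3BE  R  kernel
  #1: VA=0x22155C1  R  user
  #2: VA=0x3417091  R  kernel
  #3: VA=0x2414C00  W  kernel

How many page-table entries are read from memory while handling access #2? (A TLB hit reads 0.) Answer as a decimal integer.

Per-access translation:
#0 VA=0x201D3BE (r,kernel):
  [0] read 0x19 idx=16: raw=0x1A007 flags P=1 W=1 U=1 S=0
  [1] read 0x1A idx=29: raw=0x1C007 flags P=1 W=1 U=1 S=0
  → PA=0x1C3BE  (2 entries read)
#1 VA=0x22155C1 (r,user):
  [0] read 0x19 idx=17: raw=0x1D007 flags P=1 W=1 U=1 S=0
  [1] read 0x1D idx=21: raw=0x21007 flags P=1 W=1 U=1 S=0
  → PA=0x215C1  (2 entries read)
#2 VA=0x3417091 (r,kernel):
  [0] read 0x19 idx=26: raw=0x25007 flags P=1 W=1 U=1 S=0
  [1] read 0x25 idx=23: raw=0x7D002 flags P=0 W=1 U=0 S=0
  ✗ PAGE_NOT_PRESENT  [2 reads]
#3 VA=0x2414C00 (w,kernel):
  [0] read 0x19 idx=18: raw=0x26007 flags P=1 W=1 U=1 S=0
  [1] read 0x26 idx=20: raw=0x28007 flags P=1 W=1 U=1 S=0
  → PA=0x28C00  (2 entries read)

Entries read for #2: 2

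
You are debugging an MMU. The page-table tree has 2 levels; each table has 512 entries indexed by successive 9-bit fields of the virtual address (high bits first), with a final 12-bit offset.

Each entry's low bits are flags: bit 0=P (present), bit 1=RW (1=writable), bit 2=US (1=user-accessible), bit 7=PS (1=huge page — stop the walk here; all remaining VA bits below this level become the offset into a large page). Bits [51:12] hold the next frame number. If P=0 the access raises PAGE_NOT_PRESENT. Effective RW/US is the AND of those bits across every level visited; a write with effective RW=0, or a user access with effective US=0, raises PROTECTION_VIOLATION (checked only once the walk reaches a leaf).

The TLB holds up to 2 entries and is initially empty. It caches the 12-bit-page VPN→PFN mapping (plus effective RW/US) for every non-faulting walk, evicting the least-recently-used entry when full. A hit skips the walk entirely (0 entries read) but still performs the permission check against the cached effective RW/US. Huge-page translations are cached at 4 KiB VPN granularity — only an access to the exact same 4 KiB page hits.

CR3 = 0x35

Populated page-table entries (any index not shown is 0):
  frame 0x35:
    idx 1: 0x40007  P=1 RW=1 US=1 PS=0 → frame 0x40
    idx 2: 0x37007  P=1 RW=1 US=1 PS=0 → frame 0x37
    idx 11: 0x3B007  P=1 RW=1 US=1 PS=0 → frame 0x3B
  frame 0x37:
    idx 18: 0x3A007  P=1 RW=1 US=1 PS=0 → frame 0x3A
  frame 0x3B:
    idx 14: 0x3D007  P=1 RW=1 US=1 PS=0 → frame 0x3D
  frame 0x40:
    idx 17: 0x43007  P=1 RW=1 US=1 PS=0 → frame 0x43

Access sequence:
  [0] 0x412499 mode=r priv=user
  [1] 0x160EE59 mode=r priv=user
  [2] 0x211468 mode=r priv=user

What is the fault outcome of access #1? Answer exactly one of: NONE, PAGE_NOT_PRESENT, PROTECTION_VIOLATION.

Per-access translation:
#0 VA=0x412499 (r,user):
  lvl0: tbl 0x35, slot 2 ⇒ 0x37007 (P1/RW1/US1/PS0)
  lvl1: tbl 0x37, slot 18 ⇒ 0x3A007 (P1/RW1/US1/PS0)
  ⇒ phys 0x3A499  [2 reads]
#1 VA=0x160EE59 (r,user):
  lvl0: tbl 0x35, slot 11 ⇒ 0x3B007 (P1/RW1/US1/PS0)
  lvl1: tbl 0x3B, slot 14 ⇒ 0x3D007 (P1/RW1/US1/PS0)
  ⇒ phys 0x3DE59  [2 reads]
#2 VA=0x211468 (r,user):
  lvl0: tbl 0x35, slot 1 ⇒ 0x40007 (P1/RW1/US1/PS0)
  lvl1: tbl 0x40, slot 17 ⇒ 0x43007 (P1/RW1/US1/PS0)
  ⇒ phys 0x43468  [2 reads]

Access #1 fault: NONE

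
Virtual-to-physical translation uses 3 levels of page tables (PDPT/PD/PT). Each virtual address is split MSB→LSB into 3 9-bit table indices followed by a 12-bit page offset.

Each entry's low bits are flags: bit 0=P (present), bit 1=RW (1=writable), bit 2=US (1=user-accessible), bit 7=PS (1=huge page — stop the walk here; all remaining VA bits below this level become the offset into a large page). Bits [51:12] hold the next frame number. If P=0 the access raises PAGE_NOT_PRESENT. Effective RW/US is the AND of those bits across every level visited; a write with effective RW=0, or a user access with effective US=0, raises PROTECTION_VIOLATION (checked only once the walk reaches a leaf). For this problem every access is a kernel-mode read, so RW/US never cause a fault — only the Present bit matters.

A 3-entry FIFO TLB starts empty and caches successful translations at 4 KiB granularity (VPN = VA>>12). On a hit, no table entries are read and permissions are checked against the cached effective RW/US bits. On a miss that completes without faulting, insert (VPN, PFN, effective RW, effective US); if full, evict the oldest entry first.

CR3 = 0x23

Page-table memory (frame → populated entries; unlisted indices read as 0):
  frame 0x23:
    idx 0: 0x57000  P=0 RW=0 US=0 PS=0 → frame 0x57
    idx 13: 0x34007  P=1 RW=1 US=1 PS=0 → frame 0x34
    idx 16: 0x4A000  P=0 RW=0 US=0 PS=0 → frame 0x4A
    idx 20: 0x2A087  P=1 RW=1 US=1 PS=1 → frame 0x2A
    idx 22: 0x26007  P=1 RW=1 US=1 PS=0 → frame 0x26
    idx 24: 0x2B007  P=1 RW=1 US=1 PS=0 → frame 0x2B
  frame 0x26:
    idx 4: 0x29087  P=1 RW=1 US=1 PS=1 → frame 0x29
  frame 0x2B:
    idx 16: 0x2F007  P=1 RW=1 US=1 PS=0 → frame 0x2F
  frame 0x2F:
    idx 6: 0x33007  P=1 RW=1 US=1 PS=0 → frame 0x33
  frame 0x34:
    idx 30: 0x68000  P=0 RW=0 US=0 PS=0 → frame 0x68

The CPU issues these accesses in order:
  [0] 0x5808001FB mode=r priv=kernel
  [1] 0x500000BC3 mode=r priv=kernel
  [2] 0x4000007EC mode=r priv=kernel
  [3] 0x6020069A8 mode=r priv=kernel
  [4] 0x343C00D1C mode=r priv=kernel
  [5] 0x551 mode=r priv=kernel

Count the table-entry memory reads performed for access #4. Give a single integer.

Walk each access:
#0 VA=0x5808001FB (r,kernel):
  L0 @0x23[22] → 0x26007  P=1,RW=1,US=1,PS=0
  L1 @0x26[4] → 0x29087  P=1,RW=1,US=1,PS=1
  → PA=0x291FB (huge @L1)  (2 entries read)
#1 VA=0x500000BC3 (r,kernel):
  L0 @0x23[20] → 0x2A087  P=1,RW=1,US=1,PS=1
  → PA=0x2ABC3 (huge @L0)  (1 entries read)
#2 VA=0x4000007EC (r,kernel):
  L0 @0x23[16] → 0x4A000  P=0,RW=0,US=0,PS=0
  → PAGE_NOT_PRESENT  (1 entries read)
#3 VA=0x6020069A8 (r,kernel):
  L0 @0x23[24] → 0x2B007  P=1,RW=1,US=1,PS=0
  L1 @0x2B[16] → 0x2F007  P=1,RW=1,US=1,PS=0
  L2 @0x2F[6] → 0x33007  P=1,RW=1,US=1,PS=0
  → PA=0x339A8  (3 entries read)
#4 VA=0x343C00D1C (r,kernel):
  L0 @0x23[13] → 0x34007  P=1,RW=1,US=1,PS=0
  L1 @0x34[30] → 0x68000  P=0,RW=0,US=0,PS=0
  → PAGE_NOT_PRESENT  (2 entries read)
#5 VA=0x551 (r,kernel):
  L0 @0x23[0] → 0x57000  P=0,RW=0,US=0,PS=0
  → PAGE_NOT_PRESENT  (1 entries read)

Entries read for #4: 2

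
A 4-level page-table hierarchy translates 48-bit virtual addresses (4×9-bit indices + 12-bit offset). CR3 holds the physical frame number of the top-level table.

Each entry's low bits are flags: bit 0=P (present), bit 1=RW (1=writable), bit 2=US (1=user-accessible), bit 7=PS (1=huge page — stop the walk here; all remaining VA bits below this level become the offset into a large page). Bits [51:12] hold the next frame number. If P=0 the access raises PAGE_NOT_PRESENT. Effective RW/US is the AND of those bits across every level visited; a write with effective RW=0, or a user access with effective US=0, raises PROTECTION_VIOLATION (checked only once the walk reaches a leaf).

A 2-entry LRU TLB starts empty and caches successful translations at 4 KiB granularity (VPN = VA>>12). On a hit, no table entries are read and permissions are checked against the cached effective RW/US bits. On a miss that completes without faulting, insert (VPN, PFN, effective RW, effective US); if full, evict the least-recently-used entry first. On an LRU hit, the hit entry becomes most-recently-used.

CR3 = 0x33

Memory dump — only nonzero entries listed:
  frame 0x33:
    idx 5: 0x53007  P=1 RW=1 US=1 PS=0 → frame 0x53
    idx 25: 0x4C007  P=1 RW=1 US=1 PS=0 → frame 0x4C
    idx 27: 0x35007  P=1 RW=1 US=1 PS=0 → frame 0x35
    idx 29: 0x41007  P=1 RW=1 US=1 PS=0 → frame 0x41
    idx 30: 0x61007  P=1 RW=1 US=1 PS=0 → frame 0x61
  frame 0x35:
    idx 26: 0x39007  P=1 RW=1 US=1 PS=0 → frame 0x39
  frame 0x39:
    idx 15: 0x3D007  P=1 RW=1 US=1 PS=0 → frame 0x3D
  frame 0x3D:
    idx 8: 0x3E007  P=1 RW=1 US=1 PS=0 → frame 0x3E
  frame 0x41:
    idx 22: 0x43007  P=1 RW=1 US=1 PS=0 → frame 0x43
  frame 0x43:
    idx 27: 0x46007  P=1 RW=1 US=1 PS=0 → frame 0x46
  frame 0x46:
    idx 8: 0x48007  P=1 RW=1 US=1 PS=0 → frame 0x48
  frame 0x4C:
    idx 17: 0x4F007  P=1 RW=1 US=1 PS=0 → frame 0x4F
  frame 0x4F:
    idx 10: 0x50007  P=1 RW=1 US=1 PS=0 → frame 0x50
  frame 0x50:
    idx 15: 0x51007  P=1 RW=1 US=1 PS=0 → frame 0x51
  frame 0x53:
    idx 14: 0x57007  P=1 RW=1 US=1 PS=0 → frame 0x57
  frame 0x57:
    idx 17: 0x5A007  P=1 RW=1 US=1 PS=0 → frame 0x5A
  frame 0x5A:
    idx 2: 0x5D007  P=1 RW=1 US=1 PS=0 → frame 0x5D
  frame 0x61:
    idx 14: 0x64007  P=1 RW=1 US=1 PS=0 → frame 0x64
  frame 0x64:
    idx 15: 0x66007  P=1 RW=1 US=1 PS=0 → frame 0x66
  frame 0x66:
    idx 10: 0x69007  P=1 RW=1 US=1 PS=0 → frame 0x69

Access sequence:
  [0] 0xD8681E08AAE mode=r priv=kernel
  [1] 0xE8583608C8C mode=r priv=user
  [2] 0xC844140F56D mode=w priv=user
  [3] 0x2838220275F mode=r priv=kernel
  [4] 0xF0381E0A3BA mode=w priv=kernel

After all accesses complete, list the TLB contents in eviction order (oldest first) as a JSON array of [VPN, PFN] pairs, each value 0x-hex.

Per-access translation:
#0 VA=0xD8681E08AAE (r,kernel):
  L0: frame=0x33 idx=27 entry=0x35007 [P=1 RW=1 US=1 PS=0]
  L1: frame=0x35 idx=26 entry=0x39007 [P=1 RW=1 US=1 PS=0]
  L2: frame=0x39 idx=15 entry=0x3D007 [P=1 RW=1 US=1 PS=0]
  L3: frame=0x3D idx=8 entry=0x3E007 [P=1 RW=1 US=1 PS=0]
  ⇒ phys 0x3EAAE  [4 reads]
#1 VA=0xE8583608C8C (r,user):
  L0: frame=0x33 idx=29 entry=0x41007 [P=1 RW=1 US=1 PS=0]
  L1: frame=0x41 idx=22 entry=0x43007 [P=1 RW=1 US=1 PS=0]
  L2: frame=0x43 idx=27 entry=0x46007 [P=1 RW=1 US=1 PS=0]
  L3: frame=0x46 idx=8 entry=0x48007 [P=1 RW=1 US=1 PS=0]
  ⇒ phys 0x48C8C  [4 reads]
#2 VA=0xC844140F56D (w,user):
  L0: frame=0x33 idx=25 entry=0x4C007 [P=1 RW=1 US=1 PS=0]
  L1: frame=0x4C idx=17 entry=0x4F007 [P=1 RW=1 US=1 PS=0]
  L2: frame=0x4F idx=10 entry=0x50007 [P=1 RW=1 US=1 PS=0]
  L3: frame=0x50 idx=15 entry=0x51007 [P=1 RW=1 US=1 PS=0]
  ⇒ phys 0x5156D  [4 reads]
#3 VA=0x2838220275F (r,kernel):
  L0: frame=0x33 idx=5 entry=0x53007 [P=1 RW=1 US=1 PS=0]
  L1: frame=0x53 idx=14 entry=0x57007 [P=1 RW=1 US=1 PS=0]
  L2: frame=0x57 idx=17 entry=0x5A007 [P=1 RW=1 US=1 PS=0]
  L3: frame=0x5A idx=2 entry=0x5D007 [P=1 RW=1 US=1 PS=0]
  ⇒ phys 0x5D75F  [4 reads]
#4 VA=0xF0381E0A3BA (w,kernel):
  L0: frame=0x33 idx=30 entry=0x61007 [P=1 RW=1 US=1 PS=0]
  L1: frame=0x61 idx=14 entry=0x64007 [P=1 RW=1 US=1 PS=0]
  L2: frame=0x64 idx=15 entry=0x66007 [P=1 RW=1 US=1 PS=0]
  L3: frame=0x66 idx=10 entry=0x69007 [P=1 RW=1 US=1 PS=0]
  ⇒ phys 0x693BA  [4 reads]

TLB: [["0x28382202", "0x5D"], ["0xF0381E0A", "0x69"]]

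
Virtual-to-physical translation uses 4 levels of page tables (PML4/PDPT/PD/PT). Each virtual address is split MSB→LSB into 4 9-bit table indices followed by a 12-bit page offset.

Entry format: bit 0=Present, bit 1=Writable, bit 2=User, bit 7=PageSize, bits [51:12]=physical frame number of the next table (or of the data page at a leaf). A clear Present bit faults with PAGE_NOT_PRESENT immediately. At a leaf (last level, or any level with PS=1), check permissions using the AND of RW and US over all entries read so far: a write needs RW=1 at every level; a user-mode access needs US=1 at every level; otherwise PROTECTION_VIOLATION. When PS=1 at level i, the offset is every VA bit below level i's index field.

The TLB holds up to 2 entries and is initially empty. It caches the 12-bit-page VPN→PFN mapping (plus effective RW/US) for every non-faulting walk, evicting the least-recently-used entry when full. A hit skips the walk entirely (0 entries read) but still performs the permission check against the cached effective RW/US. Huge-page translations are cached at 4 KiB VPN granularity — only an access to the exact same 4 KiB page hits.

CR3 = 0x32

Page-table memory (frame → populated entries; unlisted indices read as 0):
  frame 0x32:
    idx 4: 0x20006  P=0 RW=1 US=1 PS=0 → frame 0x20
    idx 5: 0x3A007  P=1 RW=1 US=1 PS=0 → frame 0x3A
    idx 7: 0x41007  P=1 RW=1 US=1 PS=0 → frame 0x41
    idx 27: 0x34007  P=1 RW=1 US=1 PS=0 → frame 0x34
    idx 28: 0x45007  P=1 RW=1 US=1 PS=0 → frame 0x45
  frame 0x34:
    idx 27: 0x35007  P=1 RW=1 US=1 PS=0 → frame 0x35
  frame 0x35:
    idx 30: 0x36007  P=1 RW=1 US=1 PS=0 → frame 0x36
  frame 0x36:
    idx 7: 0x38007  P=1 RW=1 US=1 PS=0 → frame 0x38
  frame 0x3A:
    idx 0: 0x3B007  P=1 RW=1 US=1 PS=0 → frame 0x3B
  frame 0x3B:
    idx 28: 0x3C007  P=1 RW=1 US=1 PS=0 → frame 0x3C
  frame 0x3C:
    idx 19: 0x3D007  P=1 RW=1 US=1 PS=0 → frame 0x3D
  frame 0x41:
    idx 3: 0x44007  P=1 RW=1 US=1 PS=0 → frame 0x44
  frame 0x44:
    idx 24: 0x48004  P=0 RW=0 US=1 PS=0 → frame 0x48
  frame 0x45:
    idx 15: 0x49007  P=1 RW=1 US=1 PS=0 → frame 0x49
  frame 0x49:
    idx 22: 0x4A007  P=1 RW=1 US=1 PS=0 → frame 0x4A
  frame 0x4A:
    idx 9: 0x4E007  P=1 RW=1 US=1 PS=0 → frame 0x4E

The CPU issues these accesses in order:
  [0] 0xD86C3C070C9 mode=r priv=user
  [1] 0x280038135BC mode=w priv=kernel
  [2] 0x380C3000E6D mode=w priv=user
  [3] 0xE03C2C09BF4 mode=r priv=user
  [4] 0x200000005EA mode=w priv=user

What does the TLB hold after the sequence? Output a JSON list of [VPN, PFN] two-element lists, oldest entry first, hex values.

Per-access translation:
#0 VA=0xD86C3C070C9 (r,user):
  [0] read 0x32 idx=27: raw=0x34007 flags P=1 W=1 U=1 S=0
  [1] read 0x34 idx=27: raw=0x35007 flags P=1 W=1 U=1 S=0
  [2] read 0x35 idx=30: raw=0x36007 flags P=1 W=1 U=1 S=0
  [3] read 0x36 idx=7: raw=0x38007 flags P=1 W=1 U=1 S=0
  → PA=0x380C9  (4 entries read)
#1 VA=0x280038135BC (w,kernel):
  [0] read 0x32 idx=5: raw=0x3A007 flags P=1 W=1 U=1 S=0
  [1] read 0x3A idx=0: raw=0x3B007 flags P=1 W=1 U=1 S=0
  [2] read 0x3B idx=28: raw=0x3C007 flags P=1 W=1 U=1 S=0
  [3] read 0x3C idx=19: raw=0x3D007 flags P=1 W=1 U=1 S=0
  → PA=0x3D5BC  (4 entries read)
#2 VA=0x380C3000E6D (w,user):
  [0] read 0x32 idx=7: raw=0x41007 flags P=1 W=1 U=1 S=0
  [1] read 0x41 idx=3: raw=0x44007 flags P=1 W=1 U=1 S=0
  [2] read 0x44 idx=24: raw=0x48004 flags P=0 W=0 U=1 S=0
  → PAGE_NOT_PRESENT  (3 entries read)
#3 VA=0xE03C2C09BF4 (r,user):
  [0] read 0x32 idx=28: raw=0x45007 flags P=1 W=1 U=1 S=0
  [1] read 0x45 idx=15: raw=0x49007 flags P=1 W=1 U=1 S=0
  [2] read 0x49 idx=22: raw=0x4A007 flags P=1 W=1 U=1 S=0
  [3] read 0x4A idx=9: raw=0x4E007 flags P=1 W=1 U=1 S=0
  → PA=0x4EBF4  (4 entries read)
#4 VA=0x200000005EA (w,user):
  [0] read 0x32 idx=4: raw=0x20006 flags P=0 W=1 U=1 S=0
  → PAGE_NOT_PRESENT  (1 entries read)

TLB: [["0x28003813", "0x3D"], ["0xE03C2C09", "0x4E"]]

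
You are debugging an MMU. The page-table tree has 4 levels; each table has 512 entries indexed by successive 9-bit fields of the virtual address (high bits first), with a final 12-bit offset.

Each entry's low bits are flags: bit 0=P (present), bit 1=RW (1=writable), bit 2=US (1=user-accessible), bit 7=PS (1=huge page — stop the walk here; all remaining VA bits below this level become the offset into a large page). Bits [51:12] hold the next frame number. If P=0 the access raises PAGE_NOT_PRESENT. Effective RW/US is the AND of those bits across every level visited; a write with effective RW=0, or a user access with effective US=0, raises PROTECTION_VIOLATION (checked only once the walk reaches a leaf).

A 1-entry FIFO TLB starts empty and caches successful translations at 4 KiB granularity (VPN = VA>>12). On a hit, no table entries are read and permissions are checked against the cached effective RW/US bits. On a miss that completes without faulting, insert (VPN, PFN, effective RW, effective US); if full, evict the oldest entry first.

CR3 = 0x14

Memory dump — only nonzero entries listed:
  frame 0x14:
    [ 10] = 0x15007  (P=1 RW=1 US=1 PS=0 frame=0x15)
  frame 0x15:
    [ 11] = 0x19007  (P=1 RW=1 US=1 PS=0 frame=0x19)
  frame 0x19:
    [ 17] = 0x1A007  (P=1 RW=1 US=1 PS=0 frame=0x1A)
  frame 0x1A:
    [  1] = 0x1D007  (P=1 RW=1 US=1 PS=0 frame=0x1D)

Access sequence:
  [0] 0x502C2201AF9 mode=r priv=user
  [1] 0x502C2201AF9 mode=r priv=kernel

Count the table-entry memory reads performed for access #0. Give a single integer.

Per-access translation:
#0 VA=0x502C2201AF9 (r,user):
  [0] read 0x14 idx=10: raw=0x15007 flags P=1 W=1 U=1 S=0
  [1] read 0x15 idx=11: raw=0x19007 flags P=1 W=1 U=1 S=0
  [2] read 0x19 idx=17: raw=0x1A007 flags P=1 W=1 U=1 S=0
  [3] read 0x1A idx=1: raw=0x1D007 flags P=1 W=1 U=1 S=0
  ⇒ phys 0x1DAF9  [4 reads]
#1 VA=0x502C2201AF9 (r,kernel):
  TLB hit vpn=0x502C2201 → PA=0x1DAF9

Entries read for #0: 4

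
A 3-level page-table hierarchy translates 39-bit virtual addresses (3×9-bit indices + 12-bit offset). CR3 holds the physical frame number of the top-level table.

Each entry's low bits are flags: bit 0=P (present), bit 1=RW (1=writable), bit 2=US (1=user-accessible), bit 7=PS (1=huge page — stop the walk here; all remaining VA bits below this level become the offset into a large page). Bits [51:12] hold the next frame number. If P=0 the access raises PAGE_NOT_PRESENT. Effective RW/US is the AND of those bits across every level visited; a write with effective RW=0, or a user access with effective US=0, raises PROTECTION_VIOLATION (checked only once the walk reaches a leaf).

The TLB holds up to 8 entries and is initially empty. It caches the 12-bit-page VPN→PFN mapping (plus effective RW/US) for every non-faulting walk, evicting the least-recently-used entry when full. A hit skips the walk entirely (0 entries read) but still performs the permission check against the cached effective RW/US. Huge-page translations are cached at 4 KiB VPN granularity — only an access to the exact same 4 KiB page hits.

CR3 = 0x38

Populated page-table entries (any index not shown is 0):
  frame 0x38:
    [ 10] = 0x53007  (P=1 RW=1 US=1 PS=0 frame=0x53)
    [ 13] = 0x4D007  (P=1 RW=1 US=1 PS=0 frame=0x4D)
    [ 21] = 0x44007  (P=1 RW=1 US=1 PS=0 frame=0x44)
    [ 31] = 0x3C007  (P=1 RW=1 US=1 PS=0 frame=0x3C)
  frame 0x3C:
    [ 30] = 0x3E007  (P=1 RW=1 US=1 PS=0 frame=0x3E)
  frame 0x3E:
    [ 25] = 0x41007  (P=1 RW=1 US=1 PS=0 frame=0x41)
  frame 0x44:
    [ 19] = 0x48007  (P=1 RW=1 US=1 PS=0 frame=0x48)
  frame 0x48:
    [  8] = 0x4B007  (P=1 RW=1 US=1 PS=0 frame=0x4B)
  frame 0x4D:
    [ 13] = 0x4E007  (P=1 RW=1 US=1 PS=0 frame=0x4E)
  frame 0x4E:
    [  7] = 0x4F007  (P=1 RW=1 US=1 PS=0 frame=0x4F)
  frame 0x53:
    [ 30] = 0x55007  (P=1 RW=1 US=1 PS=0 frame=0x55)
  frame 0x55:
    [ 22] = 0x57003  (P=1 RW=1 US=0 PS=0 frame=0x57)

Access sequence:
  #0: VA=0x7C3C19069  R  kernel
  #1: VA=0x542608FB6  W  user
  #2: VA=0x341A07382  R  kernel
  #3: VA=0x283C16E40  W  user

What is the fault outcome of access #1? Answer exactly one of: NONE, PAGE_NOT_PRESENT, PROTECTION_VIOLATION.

Trace:
#0 VA=0x7C3C19069 (r,kernel):
  lvl0: tbl 0x38, slot 31 ⇒ 0x3C007 (P1/RW1/US1/PS0)
  lvl1: tbl 0x3C, slot 30 ⇒ 0x3E007 (P1/RW1/US1/PS0)
  lvl2: tbl 0x3E, slot 25 ⇒ 0x41007 (P1/RW1/US1/PS0)
  → PA=0x41069  (3 entries read)
#1 VA=0x542608FB6 (w,user):
  lvl0: tbl 0x38, slot 21 ⇒ 0x44007 (P1/RW1/US1/PS0)
  lvl1: tbl 0x44, slot 19 ⇒ 0x48007 (P1/RW1/US1/PS0)
  lvl2: tbl 0x48, slot 8 ⇒ 0x4B007 (P1/RW1/US1/PS0)
  → PA=0x4BFB6  (3 entries read)
#2 VA=0x341A07382 (r,kernel):
  lvl0: tbl 0x38, slot 13 ⇒ 0x4D007 (P1/RW1/US1/PS0)
  lvl1: tbl 0x4D, slot 13 ⇒ 0x4E007 (P1/RW1/US1/PS0)
  lvl2: tbl 0x4E, slot 7 ⇒ 0x4F007 (P1/RW1/US1/PS0)
  → PA=0x4F382  (3 entries read)
#3 VA=0x283C16E40 (w,user):
  lvl0: tbl 0x38, slot 10 ⇒ 0x53007 (P1/RW1/US1/PS0)
  lvl1: tbl 0x53, slot 30 ⇒ 0x55007 (P1/RW1/US1/PS0)
  lvl2: tbl 0x55, slot 22 ⇒ 0x57003 (P1/RW1/US0/PS0)
  ⇒ fault: PROTECTION_VIOLATION  — 3 lookups

Access #1 fault: NONE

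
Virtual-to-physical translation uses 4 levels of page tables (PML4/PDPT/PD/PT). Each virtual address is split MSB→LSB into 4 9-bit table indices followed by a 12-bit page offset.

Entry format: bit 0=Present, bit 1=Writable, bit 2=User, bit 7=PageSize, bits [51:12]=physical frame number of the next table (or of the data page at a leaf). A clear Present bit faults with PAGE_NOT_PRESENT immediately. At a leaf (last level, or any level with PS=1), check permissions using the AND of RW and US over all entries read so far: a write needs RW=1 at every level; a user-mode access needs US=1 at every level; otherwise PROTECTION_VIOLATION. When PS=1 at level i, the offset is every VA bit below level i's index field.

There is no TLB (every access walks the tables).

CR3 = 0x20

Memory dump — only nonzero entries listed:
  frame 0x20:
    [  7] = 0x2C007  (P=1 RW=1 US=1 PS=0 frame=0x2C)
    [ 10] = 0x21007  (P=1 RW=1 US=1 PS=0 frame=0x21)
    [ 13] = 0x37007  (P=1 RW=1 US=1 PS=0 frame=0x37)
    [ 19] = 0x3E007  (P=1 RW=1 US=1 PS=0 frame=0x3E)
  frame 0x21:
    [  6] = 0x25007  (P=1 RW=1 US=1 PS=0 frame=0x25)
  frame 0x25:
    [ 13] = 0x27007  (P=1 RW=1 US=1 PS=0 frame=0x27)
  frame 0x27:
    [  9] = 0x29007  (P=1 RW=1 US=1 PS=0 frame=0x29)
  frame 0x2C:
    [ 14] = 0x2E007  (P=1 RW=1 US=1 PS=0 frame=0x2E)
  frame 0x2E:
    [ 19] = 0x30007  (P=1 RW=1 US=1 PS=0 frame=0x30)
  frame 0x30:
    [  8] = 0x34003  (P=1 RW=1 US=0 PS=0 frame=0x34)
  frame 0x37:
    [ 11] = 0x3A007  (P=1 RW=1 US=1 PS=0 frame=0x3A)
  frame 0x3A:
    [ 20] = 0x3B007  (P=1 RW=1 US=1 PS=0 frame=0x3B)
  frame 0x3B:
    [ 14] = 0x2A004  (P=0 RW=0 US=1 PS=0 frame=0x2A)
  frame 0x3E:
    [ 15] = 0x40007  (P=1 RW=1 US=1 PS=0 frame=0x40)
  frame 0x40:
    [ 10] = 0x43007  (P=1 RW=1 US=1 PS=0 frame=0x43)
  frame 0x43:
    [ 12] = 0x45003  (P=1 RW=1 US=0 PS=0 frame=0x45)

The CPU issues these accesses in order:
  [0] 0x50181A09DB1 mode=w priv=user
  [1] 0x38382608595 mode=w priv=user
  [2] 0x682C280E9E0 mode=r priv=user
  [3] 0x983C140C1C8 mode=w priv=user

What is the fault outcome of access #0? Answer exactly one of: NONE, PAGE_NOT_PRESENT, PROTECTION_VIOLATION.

Walk each access:
#0 VA=0x50181A09DB1 (w,user):
  L0: frame=0x20 idx=10 entry=0x21007 [P=1 RW=1 US=1 PS=0]
  L1: frame=0x21 idx=6 entry=0x25007 [P=1 RW=1 US=1 PS=0]
  L2: frame=0x25 idx=13 entry=0x27007 [P=1 RW=1 US=1 PS=0]
  L3: frame=0x27 idx=9 entry=0x29007 [P=1 RW=1 US=1 PS=0]
  ✓ 0x29DB1  — 4 lookups
#1 VA=0x38382608595 (w,user):
  L0: frame=0x20 idx=7 entry=0x2C007 [P=1 RW=1 US=1 PS=0]
  L1: frame=0x2C idx=14 entry=0x2E007 [P=1 RW=1 US=1 PS=0]
  L2: frame=0x2E idx=19 entry=0x30007 [P=1 RW=1 US=1 PS=0]
  L3: frame=0x30 idx=8 entry=0x34003 [P=1 RW=1 US=0 PS=0]
  ✗ PROTECTION_VIOLATION  [4 reads]
#2 VA=0x682C280E9E0 (r,user):
  L0: frame=0x20 idx=13 entry=0x37007 [P=1 RW=1 US=1 PS=0]
  L1: frame=0x37 idx=11 entry=0x3A007 [P=1 RW=1 US=1 PS=0]
  L2: frame=0x3A idx=20 entry=0x3B007 [P=1 RW=1 US=1 PS=0]
  L3: frame=0x3B idx=14 entry=0x2A004 [P=0 RW=0 US=1 PS=0]
  ✗ PAGE_NOT_PRESENT  [4 reads]
#3 VA=0x983C140C1C8 (w,user):
  L0: frame=0x20 idx=19 entry=0x3E007 [P=1 RW=1 US=1 PS=0]
  L1: frame=0x3E idx=15 entry=0x40007 [P=1 RW=1 US=1 PS=0]
  L2: frame=0x40 idx=10 entry=0x43007 [P=1 RW=1 US=1 PS=0]
  L3: frame=0x43 idx=12 entry=0x45003 [P=1 RW=1 US=0 PS=0]
  ✗ PROTECTION_VIOLATION  [4 reads]

Access #0 fault: NONE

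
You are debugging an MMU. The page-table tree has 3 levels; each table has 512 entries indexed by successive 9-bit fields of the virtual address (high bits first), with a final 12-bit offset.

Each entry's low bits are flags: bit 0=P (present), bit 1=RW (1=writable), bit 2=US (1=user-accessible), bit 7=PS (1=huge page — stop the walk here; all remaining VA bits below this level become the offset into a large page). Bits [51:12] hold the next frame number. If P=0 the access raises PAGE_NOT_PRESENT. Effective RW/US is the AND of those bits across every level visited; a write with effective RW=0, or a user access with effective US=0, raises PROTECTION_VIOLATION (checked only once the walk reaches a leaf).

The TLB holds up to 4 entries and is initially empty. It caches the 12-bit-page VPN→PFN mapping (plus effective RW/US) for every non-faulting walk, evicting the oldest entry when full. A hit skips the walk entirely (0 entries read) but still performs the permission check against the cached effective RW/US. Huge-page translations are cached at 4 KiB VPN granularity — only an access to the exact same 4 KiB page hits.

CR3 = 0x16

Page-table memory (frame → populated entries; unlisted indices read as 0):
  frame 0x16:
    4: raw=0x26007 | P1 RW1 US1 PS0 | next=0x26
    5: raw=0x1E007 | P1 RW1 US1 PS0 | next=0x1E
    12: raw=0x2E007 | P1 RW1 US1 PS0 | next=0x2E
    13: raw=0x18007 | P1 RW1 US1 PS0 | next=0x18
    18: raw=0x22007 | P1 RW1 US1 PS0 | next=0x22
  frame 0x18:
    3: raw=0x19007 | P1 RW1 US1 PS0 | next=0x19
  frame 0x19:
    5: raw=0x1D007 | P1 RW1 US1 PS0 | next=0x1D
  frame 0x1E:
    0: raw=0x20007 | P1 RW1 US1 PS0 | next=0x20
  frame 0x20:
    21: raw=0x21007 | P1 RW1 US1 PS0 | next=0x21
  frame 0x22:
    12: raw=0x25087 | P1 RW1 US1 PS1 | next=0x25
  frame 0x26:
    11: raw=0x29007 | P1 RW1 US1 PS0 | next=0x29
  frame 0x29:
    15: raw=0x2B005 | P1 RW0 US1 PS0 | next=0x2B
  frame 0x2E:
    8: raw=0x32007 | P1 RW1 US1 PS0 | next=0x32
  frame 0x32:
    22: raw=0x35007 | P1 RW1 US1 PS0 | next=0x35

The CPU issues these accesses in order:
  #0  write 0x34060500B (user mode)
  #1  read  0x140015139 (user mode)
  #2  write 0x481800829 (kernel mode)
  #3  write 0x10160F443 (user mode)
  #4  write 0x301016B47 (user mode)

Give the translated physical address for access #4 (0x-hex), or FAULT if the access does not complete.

Per-access translation:
#0 VA=0x34060500B (w,user):
  [0] read 0x16 idx=13: raw=0x18007 flags P=1 W=1 U=1 S=0
  [1] read 0x18 idx=3: raw=0x19007 flags P=1 W=1 U=1 S=0
  [2] read 0x19 idx=5: raw=0x1D007 flags P=1 W=1 U=1 S=0
  ✓ 0x1D00B  — 3 lookups
#1 VA=0x140015139 (r,user):
  [0] read 0x16 idx=5: raw=0x1E007 flags P=1 W=1 U=1 S=0
  [1] read 0x1E idx=0: raw=0x20007 flags P=1 W=1 U=1 S=0
  [2] read 0x20 idx=21: raw=0x21007 flags P=1 W=1 U=1 S=0
  ✓ 0x21139  — 3 lookups
#2 VA=0x481800829 (w,kernel):
  [0] read 0x16 idx=18: raw=0x22007 flags P=1 W=1 U=1 S=0
  [1] read 0x22 idx=12: raw=0x25087 flags P=1 W=1 U=1 S=1
  ✓ 0x25829 (huge @L1)  — 2 lookups
#3 VA=0x10160F443 (w,user):
  [0] read 0x16 idx=4: raw=0x26007 flags P=1 W=1 U=1 S=0
  [1] read 0x26 idx=11: raw=0x29007 flags P=1 W=1 U=1 S=0
  [2] read 0x29 idx=15: raw=0x2B005 flags P=1 W=0 U=1 S=0
  → PROTECTION_VIOLATION  (3 entries read)
#4 VA=0x301016B47 (w,user):
  [0] read 0x16 idx=12: raw=0x2E007 flags P=1 W=1 U=1 S=0
  [1] read 0x2E idx=8: raw=0x32007 flags P=1 W=1 U=1 S=0
  [2] read 0x32 idx=22: raw=0x35007 flags P=1 W=1 U=1 S=0
  ✓ 0x35B47  — 3 lookups

Access #4 PA: 0x35B47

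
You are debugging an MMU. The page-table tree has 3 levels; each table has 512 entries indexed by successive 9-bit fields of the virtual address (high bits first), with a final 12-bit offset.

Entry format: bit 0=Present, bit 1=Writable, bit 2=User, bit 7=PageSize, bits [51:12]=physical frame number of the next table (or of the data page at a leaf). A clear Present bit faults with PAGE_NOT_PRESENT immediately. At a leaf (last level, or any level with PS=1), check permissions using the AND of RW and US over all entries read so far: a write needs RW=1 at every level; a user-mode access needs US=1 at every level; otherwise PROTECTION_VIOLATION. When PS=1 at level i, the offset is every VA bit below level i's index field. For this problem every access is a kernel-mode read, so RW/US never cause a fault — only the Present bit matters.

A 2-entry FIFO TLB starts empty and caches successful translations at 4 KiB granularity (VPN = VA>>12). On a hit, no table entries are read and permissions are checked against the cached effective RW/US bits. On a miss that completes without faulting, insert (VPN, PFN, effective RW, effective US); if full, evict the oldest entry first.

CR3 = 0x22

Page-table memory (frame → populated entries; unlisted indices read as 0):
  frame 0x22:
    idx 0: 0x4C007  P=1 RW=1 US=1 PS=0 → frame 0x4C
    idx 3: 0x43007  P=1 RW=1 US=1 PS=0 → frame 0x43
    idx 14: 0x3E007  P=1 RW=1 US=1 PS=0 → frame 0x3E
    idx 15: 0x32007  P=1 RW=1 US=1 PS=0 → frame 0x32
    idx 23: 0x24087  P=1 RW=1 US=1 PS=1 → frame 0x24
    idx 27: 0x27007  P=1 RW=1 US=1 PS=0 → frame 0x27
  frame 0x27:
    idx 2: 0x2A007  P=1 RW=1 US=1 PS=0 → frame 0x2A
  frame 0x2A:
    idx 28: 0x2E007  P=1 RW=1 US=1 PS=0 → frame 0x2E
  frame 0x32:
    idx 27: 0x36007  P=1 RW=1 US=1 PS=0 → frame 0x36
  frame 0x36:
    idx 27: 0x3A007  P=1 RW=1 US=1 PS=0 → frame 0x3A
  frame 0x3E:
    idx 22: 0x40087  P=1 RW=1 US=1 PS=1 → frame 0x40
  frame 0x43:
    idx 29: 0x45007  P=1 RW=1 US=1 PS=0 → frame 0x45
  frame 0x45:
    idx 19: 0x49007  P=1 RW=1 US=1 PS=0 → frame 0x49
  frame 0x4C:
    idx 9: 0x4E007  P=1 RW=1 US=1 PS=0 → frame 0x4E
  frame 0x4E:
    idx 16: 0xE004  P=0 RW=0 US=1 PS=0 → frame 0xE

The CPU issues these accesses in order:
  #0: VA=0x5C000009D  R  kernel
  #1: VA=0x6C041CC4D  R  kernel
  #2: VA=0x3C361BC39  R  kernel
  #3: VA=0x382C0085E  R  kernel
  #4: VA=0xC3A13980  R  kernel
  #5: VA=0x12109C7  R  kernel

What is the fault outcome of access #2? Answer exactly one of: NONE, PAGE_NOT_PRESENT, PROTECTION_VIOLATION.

Trace:
#0 VA=0x5C000009D (r,kernel):
  lvl0: tbl 0x22, slot 23 ⇒ 0x24087 (P1/RW1/US1/PS1)
  ✓ 0x2409D (huge @L0)  — 1 lookups
#1 VA=0x6C041CC4D (r,kernel):
  lvl0: tbl 0x22, slot 27 ⇒ 0x27007 (P1/RW1/US1/PS0)
  lvl1: tbl 0x27, slot 2 ⇒ 0x2A007 (P1/RW1/US1/PS0)
  lvl2: tbl 0x2A, slot 28 ⇒ 0x2E007 (P1/RW1/US1/PS0)
  ✓ 0x2EC4D  — 3 lookups
#2 VA=0x3C361BC39 (r,kernel):
  lvl0: tbl 0x22, slot 15 ⇒ 0x32007 (P1/RW1/US1/PS0)
  lvl1: tbl 0x32, slot 27 ⇒ 0x36007 (P1/RW1/US1/PS0)
  lvl2: tbl 0x36, slot 27 ⇒ 0x3A007 (P1/RW1/US1/PS0)
  ✓ 0x3AC39  — 3 lookups
#3 VA=0x382C0085E (r,kernel):
  lvl0: tbl 0x22, slot 14 ⇒ 0x3E007 (P1/RW1/US1/PS0)
  lvl1: tbl 0x3E, slot 22 ⇒ 0x40087 (P1/RW1/US1/PS1)
  ✓ 0x4085E (huge @L1)  — 2 lookups
#4 VA=0xC3A13980 (r,kernel):
  lvl0: tbl 0x22, slot 3 ⇒ 0x43007 (P1/RW1/US1/PS0)
  lvl1: tbl 0x43, slot 29 ⇒ 0x45007 (P1/RW1/US1/PS0)
  lvl2: tbl 0x45, slot 19 ⇒ 0x49007 (P1/RW1/US1/PS0)
  ✓ 0x49980  — 3 lookups
#5 VA=0x12109C7 (r,kernel):
  lvl0: tbl 0x22, slot 0 ⇒ 0x4C007 (P1/RW1/US1/PS0)
  lvl1: tbl 0x4C, slot 9 ⇒ 0x4E007 (P1/RW1/US1/PS0)
  lvl2: tbl 0x4E, slot 16 ⇒ 0xE004 (P0/RW0/US1/PS0)
  ⇒ fault: PAGE_NOT_PRESENT  — 3 lookups

Access #2 fault: NONE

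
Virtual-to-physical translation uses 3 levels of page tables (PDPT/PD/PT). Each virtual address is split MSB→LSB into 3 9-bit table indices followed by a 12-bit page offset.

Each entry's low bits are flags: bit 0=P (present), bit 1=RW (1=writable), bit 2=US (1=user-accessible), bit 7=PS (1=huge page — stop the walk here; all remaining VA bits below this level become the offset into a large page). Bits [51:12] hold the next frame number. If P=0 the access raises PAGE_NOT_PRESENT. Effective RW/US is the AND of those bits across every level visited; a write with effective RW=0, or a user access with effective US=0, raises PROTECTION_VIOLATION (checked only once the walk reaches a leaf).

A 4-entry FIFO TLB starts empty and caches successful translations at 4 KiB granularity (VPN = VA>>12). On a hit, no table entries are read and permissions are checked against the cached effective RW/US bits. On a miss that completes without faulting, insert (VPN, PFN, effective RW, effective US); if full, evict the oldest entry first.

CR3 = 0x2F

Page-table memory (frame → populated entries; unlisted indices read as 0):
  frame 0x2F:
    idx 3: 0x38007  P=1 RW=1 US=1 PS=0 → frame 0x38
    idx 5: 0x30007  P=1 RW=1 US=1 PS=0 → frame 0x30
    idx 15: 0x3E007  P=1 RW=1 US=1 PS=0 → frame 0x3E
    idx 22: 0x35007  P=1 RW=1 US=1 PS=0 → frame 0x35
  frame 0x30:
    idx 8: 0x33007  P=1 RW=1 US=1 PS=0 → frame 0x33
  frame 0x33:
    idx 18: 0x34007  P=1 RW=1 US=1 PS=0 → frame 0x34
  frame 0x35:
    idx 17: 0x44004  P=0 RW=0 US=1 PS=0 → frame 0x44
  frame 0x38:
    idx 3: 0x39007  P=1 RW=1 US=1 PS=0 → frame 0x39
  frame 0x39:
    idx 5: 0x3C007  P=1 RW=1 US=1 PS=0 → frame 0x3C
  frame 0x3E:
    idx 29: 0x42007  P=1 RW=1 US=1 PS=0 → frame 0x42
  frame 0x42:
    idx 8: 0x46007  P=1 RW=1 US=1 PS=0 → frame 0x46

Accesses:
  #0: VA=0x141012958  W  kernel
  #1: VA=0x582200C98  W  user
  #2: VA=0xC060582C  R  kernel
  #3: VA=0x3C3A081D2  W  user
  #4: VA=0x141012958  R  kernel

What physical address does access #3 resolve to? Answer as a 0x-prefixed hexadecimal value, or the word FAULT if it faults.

Trace:
#0 VA=0x141012958 (w,kernel):
  L0: frame=0x2F idx=5 entry=0x30007 [P=1 RW=1 US=1 PS=0]
  L1: frame=0x30 idx=8 entry=0x33007 [P=1 RW=1 US=1 PS=0]
  L2: frame=0x33 idx=18 entry=0x34007 [P=1 RW=1 US=1 PS=0]
  ⇒ phys 0x34958  [3 reads]
#1 VA=0x582200C98 (w,user):
  L0: frame=0x2F idx=22 entry=0x35007 [P=1 RW=1 US=1 PS=0]
  L1: frame=0x35 idx=17 entry=0x44004 [P=0 RW=0 US=1 PS=0]
  ⇒ fault: PAGE_NOT_PRESENT  — 2 lookups
#2 VA=0xC060582C (r,kernel):
  L0: frame=0x2F idx=3 entry=0x38007 [P=1 RW=1 US=1 PS=0]
  L1: frame=0x38 idx=3 entry=0x39007 [P=1 RW=1 US=1 PS=0]
  L2: frame=0x39 idx=5 entry=0x3C007 [P=1 RW=1 US=1 PS=0]
  ⇒ phys 0x3C82C  [3 reads]
#3 VA=0x3C3A081D2 (w,user):
  L0: frame=0x2F idx=15 entry=0x3E007 [P=1 RW=1 US=1 PS=0]
  L1: frame=0x3E idx=29 entry=0x42007 [P=1 RW=1 US=1 PS=0]
  L2: frame=0x42 idx=8 entry=0x46007 [P=1 RW=1 US=1 PS=0]
  ⇒ phys 0x461D2  [3 reads]
#4 VA=0x141012958 (r,kernel):
  TLB hit vpn=0x141012 → PA=0x34958

Access #3 PA: 0x461D2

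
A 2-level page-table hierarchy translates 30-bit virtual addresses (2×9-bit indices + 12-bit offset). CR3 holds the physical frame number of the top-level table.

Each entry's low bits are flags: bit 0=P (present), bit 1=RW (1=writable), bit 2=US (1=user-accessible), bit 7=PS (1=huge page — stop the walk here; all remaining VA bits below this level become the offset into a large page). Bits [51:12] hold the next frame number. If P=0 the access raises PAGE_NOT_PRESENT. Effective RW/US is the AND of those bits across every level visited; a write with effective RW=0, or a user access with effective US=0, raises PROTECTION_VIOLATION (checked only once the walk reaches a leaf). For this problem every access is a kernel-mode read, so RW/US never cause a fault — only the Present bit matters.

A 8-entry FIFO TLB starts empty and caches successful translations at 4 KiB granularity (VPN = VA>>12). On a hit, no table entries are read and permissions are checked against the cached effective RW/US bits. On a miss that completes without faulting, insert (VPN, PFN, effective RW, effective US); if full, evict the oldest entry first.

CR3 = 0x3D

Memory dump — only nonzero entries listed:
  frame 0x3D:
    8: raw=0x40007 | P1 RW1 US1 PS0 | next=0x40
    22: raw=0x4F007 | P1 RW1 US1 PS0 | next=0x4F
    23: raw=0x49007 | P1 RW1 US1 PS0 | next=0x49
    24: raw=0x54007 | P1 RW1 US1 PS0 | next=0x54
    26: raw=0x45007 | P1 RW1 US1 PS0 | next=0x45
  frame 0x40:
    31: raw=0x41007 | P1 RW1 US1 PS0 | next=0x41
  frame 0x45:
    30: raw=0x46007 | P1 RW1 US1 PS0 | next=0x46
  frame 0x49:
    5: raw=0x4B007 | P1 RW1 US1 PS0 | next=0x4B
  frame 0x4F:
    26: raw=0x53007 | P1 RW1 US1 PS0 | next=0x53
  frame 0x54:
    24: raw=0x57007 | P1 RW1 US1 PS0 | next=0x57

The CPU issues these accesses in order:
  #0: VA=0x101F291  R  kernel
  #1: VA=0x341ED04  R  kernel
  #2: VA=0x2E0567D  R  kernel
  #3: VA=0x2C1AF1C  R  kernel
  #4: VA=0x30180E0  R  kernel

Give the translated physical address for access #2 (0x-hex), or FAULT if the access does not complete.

Per-access translation:
#0 VA=0x101F291 (r,kernel):
  [0] read 0x3D idx=8: raw=0x40007 flags P=1 W=1 U=1 S=0
  [1] read 0x40 idx=31: raw=0x41007 flags P=1 W=1 U=1 S=0
  ✓ 0x41291  — 2 lookups
#1 VA=0x341ED04 (r,kernel):
  [0] read 0x3D idx=26: raw=0x45007 flags P=1 W=1 U=1 S=0
  [1] read 0x45 idx=30: raw=0x46007 flags P=1 W=1 U=1 S=0
  ✓ 0x46D04  — 2 lookups
#2 VA=0x2E0567D (r,kernel):
  [0] read 0x3D idx=23: raw=0x49007 flags P=1 W=1 U=1 S=0
  [1] read 0x49 idx=5: raw=0x4B007 flags P=1 W=1 U=1 S=0
  ✓ 0x4B67D  — 2 lookups
#3 VA=0x2C1AF1C (r,kernel):
  [0] read 0x3D idx=22: raw=0x4F007 flags P=1 W=1 U=1 S=0
  [1] read 0x4F idx=26: raw=0x53007 flags P=1 W=1 U=1 S=0
  ✓ 0x53F1C  — 2 lookups
#4 VA=0x30180E0 (r,kernel):
  [0] read 0x3D idx=24: raw=0x54007 flags P=1 W=1 U=1 S=0
  [1] read 0x54 idx=24: raw=0x57007 flags P=1 W=1 U=1 S=0
  ✓ 0x570E0  — 2 lookups

Access #2 PA: 0x4B67D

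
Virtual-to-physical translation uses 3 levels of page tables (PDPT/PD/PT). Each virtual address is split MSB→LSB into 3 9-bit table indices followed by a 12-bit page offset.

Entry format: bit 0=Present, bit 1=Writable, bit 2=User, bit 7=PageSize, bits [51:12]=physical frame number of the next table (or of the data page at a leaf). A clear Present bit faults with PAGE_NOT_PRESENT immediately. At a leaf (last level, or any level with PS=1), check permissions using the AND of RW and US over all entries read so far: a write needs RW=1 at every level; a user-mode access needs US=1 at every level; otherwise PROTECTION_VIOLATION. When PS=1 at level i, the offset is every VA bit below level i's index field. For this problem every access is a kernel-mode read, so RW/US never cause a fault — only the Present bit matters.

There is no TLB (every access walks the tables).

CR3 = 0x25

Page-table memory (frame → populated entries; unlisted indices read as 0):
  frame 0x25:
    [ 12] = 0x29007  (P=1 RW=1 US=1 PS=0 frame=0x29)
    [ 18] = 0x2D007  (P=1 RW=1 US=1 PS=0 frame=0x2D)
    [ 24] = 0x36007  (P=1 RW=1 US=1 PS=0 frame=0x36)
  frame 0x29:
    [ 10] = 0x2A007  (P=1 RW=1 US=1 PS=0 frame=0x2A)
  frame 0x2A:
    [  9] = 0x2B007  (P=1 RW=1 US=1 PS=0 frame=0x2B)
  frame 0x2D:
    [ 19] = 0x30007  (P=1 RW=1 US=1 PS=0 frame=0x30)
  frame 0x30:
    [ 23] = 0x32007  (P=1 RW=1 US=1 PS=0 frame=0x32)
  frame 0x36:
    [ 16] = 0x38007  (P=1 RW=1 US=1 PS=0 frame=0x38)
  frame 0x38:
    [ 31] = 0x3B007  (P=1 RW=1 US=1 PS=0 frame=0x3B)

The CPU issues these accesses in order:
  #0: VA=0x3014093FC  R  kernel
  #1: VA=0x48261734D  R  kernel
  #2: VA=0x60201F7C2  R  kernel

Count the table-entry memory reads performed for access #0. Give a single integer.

Per-access translation:
#0 VA=0x3014093FC (r,kernel):
  L0: frame=0x25 idx=12 entry=0x29007 [P=1 RW=1 US=1 PS=0]
  L1: frame=0x29 idx=10 entry=0x2A007 [P=1 RW=1 US=1 PS=0]
  L2: frame=0x2A idx=9 entry=0x2B007 [P=1 RW=1 US=1 PS=0]
  → PA=0x2B3FC  (3 entries read)
#1 VA=0x48261734D (r,kernel):
  L0: frame=0x25 idx=18 entry=0x2D007 [P=1 RW=1 US=1 PS=0]
  L1: frame=0x2D idx=19 entry=0x30007 [P=1 RW=1 US=1 PS=0]
  L2: frame=0x30 idx=23 entry=0x32007 [P=1 RW=1 US=1 PS=0]
  → PA=0x3234D  (3 entries read)
#2 VA=0x60201F7C2 (r,kernel):
  L0: frame=0x25 idx=24 entry=0x36007 [P=1 RW=1 US=1 PS=0]
  L1: frame=0x36 idx=16 entry=0x38007 [P=1 RW=1 US=1 PS=0]
  L2: frame=0x38 idx=31 entry=0x3B007 [P=1 RW=1 US=1 PS=0]
  → PA=0x3B7C2  (3 entries read)

Entries read for #0: 3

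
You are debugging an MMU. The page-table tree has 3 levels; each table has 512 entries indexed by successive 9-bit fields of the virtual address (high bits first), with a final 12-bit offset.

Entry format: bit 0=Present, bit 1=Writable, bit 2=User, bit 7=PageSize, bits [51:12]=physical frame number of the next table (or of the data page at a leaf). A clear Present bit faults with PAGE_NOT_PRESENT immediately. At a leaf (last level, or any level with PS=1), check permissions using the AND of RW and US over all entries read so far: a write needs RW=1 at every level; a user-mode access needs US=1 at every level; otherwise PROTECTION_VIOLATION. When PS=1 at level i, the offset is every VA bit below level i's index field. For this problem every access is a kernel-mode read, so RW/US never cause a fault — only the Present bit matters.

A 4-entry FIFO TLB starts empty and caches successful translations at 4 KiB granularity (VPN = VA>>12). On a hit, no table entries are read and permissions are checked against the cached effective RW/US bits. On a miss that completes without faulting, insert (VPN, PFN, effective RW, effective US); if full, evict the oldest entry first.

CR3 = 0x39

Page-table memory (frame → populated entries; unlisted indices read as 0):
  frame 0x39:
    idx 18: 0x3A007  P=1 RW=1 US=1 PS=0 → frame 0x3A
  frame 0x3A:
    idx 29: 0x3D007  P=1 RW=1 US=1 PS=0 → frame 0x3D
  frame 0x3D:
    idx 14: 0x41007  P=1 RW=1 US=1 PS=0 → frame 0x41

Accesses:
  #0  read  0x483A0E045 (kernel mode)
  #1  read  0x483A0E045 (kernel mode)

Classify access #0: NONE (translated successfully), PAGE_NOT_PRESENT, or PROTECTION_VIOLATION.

Walk each access:
#0 VA=0x483A0E045 (r,kernel):
  [0] read 0x39 idx=18: raw=0x3A007 flags P=1 W=1 U=1 S=0
  [1] read 0x3A idx=29: raw=0x3D007 flags P=1 W=1 U=1 S=0
  [2] read 0x3D idx=14: raw=0x41007 flags P=1 W=1 U=1 S=0
  ✓ 0x41045  — 3 lookups
#1 VA=0x483A0E045 (r,kernel):
  TLB hit vpn=0x483A0E → PA=0x41045

Access #0 fault: NONE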